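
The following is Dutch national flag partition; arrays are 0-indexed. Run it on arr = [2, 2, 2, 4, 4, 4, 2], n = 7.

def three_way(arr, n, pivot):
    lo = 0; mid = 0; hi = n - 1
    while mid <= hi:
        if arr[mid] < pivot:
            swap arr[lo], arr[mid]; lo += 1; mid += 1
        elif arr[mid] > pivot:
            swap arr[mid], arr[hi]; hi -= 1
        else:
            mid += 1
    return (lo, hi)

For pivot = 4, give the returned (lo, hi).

(4, 6)

lo=0 mid=0 hi=6
2<4: swap(0,0), lo=1 mid=1 ⇒ [2, 2, 2, 4, 4, 4, 2]
2<4: swap(1,1), lo=2 mid=2 ⇒ [2, 2, 2, 4, 4, 4, 2]
2<4: swap(2,2), lo=3 mid=3 ⇒ [2, 2, 2, 4, 4, 4, 2]
4=4: mid=4
4=4: mid=5
4=4: mid=6
2<4: swap(3,6), lo=4 mid=7 ⇒ [2, 2, 2, 2, 4, 4, 4]
done. lo=4 hi=6; arr=[2, 2, 2, 2, 4, 4, 4]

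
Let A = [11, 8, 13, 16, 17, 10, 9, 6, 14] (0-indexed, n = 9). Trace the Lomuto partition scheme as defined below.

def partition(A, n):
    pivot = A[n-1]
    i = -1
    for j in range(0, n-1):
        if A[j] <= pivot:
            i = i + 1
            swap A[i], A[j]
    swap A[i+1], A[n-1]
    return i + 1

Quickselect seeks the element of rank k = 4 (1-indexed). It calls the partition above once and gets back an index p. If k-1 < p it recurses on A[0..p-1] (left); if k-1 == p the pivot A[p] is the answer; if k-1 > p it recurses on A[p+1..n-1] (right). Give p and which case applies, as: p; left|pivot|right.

pivot=14, i=-1
j=0: 11≤14, i=0, swap(0,0) ⇒ [11, 8, 13, 16, 17, 10, 9, 6, 14]
j=1: 8≤14, i=1, swap(1,1) ⇒ [11, 8, 13, 16, 17, 10, 9, 6, 14]
j=2: 13≤14, i=2, swap(2,2) ⇒ [11, 8, 13, 16, 17, 10, 9, 6, 14]
j=3: 16>14, skip
j=4: 17>14, skip
j=5: 10≤14, i=3, swap(3,5) ⇒ [11, 8, 13, 10, 17, 16, 9, 6, 14]
j=6: 9≤14, i=4, swap(4,6) ⇒ [11, 8, 13, 10, 9, 16, 17, 6, 14]
j=7: 6≤14, i=5, swap(5,7) ⇒ [11, 8, 13, 10, 9, 6, 17, 16, 14]
swap(6,8) ⇒ [11, 8, 13, 10, 9, 6, 14, 16, 17]; return 6
p = 6; k-1 = 3 < 6 ⇒ left

6; left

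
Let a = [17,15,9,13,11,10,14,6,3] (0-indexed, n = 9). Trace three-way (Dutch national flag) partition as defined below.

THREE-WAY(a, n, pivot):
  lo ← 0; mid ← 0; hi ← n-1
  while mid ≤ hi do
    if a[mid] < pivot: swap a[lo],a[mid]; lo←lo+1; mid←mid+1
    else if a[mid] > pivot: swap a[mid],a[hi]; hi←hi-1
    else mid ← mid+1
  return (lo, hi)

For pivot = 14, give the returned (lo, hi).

lo=0 mid=0 hi=8
17>14: swap(0,8), hi=7 ⇒ [3,15,9,13,11,10,14,6,17]
3<14: swap(0,0), lo=1 mid=1 ⇒ [3,15,9,13,11,10,14,6,17]
15>14: swap(1,7), hi=6 ⇒ [3,6,9,13,11,10,14,15,17]
6<14: swap(1,1), lo=2 mid=2 ⇒ [3,6,9,13,11,10,14,15,17]
9<14: swap(2,2), lo=3 mid=3 ⇒ [3,6,9,13,11,10,14,15,17]
13<14: swap(3,3), lo=4 mid=4 ⇒ [3,6,9,13,11,10,14,15,17]
11<14: swap(4,4), lo=5 mid=5 ⇒ [3,6,9,13,11,10,14,15,17]
10<14: swap(5,5), lo=6 mid=6 ⇒ [3,6,9,13,11,10,14,15,17]
14=14: mid=7
done. lo=6 hi=6; a=[3,6,9,13,11,10,14,15,17]

(6, 6)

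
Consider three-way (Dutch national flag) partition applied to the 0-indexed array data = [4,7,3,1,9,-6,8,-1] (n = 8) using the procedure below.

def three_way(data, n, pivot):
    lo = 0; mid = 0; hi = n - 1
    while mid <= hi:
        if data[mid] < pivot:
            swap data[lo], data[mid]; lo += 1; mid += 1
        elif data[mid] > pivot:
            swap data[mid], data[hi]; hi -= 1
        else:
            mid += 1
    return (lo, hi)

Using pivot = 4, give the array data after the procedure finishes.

pivot = 4; lo=0, mid=0, hi=7
data[mid]=4=4: mid=1
data[mid]=7>4: swap data[1],data[7]; hi=6 → [4,-1,3,1,9,-6,8,7]
data[mid]=-1<4: swap data[0],data[1]; lo=1,mid=2 → [-1,4,3,1,9,-6,8,7]
data[mid]=3<4: swap data[1],data[2]; lo=2,mid=3 → [-1,3,4,1,9,-6,8,7]
data[mid]=1<4: swap data[2],data[3]; lo=3,mid=4 → [-1,3,1,4,9,-6,8,7]
data[mid]=9>4: swap data[4],data[6]; hi=5 → [-1,3,1,4,8,-6,9,7]
data[mid]=8>4: swap data[4],data[5]; hi=4 → [-1,3,1,4,-6,8,9,7]
data[mid]=-6<4: swap data[3],data[4]; lo=4,mid=5 → [-1,3,1,-6,4,8,9,7]
end: lo=4, hi=4; data = [-1,3,1,-6,4,8,9,7]

[-1,3,1,-6,4,8,9,7]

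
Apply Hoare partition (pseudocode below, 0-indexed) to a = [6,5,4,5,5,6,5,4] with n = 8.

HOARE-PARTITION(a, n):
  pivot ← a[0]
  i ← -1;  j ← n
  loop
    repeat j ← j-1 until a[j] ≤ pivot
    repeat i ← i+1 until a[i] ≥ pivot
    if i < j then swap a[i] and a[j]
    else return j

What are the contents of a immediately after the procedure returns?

pivot=6
j stops at 7 (4), i stops at 0 (6); swap ⇒ [4,5,4,5,5,6,5,6]
j stops at 6 (5), i stops at 5 (6); swap ⇒ [4,5,4,5,5,5,6,6]
j stops at 5, i stops at 6; i≥j ⇒ return 5. a=[4,5,4,5,5,5,6,6]

[4,5,4,5,5,5,6,6]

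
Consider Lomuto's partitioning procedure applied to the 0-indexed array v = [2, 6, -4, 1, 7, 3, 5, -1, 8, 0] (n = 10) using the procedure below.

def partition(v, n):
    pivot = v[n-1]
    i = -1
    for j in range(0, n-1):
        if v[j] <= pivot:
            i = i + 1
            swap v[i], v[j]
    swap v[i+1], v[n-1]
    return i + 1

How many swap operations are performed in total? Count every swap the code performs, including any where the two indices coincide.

3

pivot=0, i=-1
j=0: 2>0, skip
j=1: 6>0, skip
j=2: -4≤0, i=0, swap(0,2) ⇒ [-4, 6, 2, 1, 7, 3, 5, -1, 8, 0]
j=3: 1>0, skip
j=4: 7>0, skip
j=5: 3>0, skip
j=6: 5>0, skip
j=7: -1≤0, i=1, swap(1,7) ⇒ [-4, -1, 2, 1, 7, 3, 5, 6, 8, 0]
j=8: 8>0, skip
swap(2,9) ⇒ [-4, -1, 0, 1, 7, 3, 5, 6, 8, 2]; return 2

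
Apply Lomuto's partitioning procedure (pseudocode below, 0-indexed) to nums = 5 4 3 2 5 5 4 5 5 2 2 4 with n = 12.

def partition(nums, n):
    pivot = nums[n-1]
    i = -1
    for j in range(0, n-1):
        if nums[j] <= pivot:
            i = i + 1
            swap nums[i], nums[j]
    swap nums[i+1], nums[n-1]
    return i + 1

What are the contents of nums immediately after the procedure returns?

4 3 2 4 2 2 4 5 5 5 5 5

pivot=4, i=-1
j=0: 5>4, skip
j=1: 4≤4, i=0, swap(0,1) ⇒ 4 5 3 2 5 5 4 5 5 2 2 4
j=2: 3≤4, i=1, swap(1,2) ⇒ 4 3 5 2 5 5 4 5 5 2 2 4
j=3: 2≤4, i=2, swap(2,3) ⇒ 4 3 2 5 5 5 4 5 5 2 2 4
j=4: 5>4, skip
j=5: 5>4, skip
j=6: 4≤4, i=3, swap(3,6) ⇒ 4 3 2 4 5 5 5 5 5 2 2 4
j=7: 5>4, skip
j=8: 5>4, skip
j=9: 2≤4, i=4, swap(4,9) ⇒ 4 3 2 4 2 5 5 5 5 5 2 4
j=10: 2≤4, i=5, swap(5,10) ⇒ 4 3 2 4 2 2 5 5 5 5 5 4
swap(6,11) ⇒ 4 3 2 4 2 2 4 5 5 5 5 5; return 6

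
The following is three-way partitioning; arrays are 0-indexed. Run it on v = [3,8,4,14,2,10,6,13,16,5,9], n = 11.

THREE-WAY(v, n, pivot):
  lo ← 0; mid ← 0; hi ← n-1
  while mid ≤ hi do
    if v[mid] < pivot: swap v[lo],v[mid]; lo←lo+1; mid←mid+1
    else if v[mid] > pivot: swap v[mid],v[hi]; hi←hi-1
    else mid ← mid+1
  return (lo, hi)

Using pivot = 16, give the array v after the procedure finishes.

lo=0 mid=0 hi=10
3<16: swap(0,0), lo=1 mid=1 ⇒ [3,8,4,14,2,10,6,13,16,5,9]
8<16: swap(1,1), lo=2 mid=2 ⇒ [3,8,4,14,2,10,6,13,16,5,9]
4<16: swap(2,2), lo=3 mid=3 ⇒ [3,8,4,14,2,10,6,13,16,5,9]
14<16: swap(3,3), lo=4 mid=4 ⇒ [3,8,4,14,2,10,6,13,16,5,9]
2<16: swap(4,4), lo=5 mid=5 ⇒ [3,8,4,14,2,10,6,13,16,5,9]
10<16: swap(5,5), lo=6 mid=6 ⇒ [3,8,4,14,2,10,6,13,16,5,9]
6<16: swap(6,6), lo=7 mid=7 ⇒ [3,8,4,14,2,10,6,13,16,5,9]
13<16: swap(7,7), lo=8 mid=8 ⇒ [3,8,4,14,2,10,6,13,16,5,9]
16=16: mid=9
5<16: swap(8,9), lo=9 mid=10 ⇒ [3,8,4,14,2,10,6,13,5,16,9]
9<16: swap(9,10), lo=10 mid=11 ⇒ [3,8,4,14,2,10,6,13,5,9,16]
done. lo=10 hi=10; v=[3,8,4,14,2,10,6,13,5,9,16]

[3,8,4,14,2,10,6,13,5,9,16]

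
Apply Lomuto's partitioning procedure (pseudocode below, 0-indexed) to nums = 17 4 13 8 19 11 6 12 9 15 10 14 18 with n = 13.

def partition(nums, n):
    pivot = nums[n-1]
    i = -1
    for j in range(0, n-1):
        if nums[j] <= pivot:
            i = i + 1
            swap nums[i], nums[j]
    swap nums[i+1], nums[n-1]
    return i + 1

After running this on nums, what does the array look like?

17 4 13 8 11 6 12 9 15 10 14 18 19

pivot=18, i=-1
j=0: 17≤18, i=0, swap(0,0) ⇒ 17 4 13 8 19 11 6 12 9 15 10 14 18
j=1: 4≤18, i=1, swap(1,1) ⇒ 17 4 13 8 19 11 6 12 9 15 10 14 18
j=2: 13≤18, i=2, swap(2,2) ⇒ 17 4 13 8 19 11 6 12 9 15 10 14 18
j=3: 8≤18, i=3, swap(3,3) ⇒ 17 4 13 8 19 11 6 12 9 15 10 14 18
j=4: 19>18, skip
j=5: 11≤18, i=4, swap(4,5) ⇒ 17 4 13 8 11 19 6 12 9 15 10 14 18
j=6: 6≤18, i=5, swap(5,6) ⇒ 17 4 13 8 11 6 19 12 9 15 10 14 18
j=7: 12≤18, i=6, swap(6,7) ⇒ 17 4 13 8 11 6 12 19 9 15 10 14 18
j=8: 9≤18, i=7, swap(7,8) ⇒ 17 4 13 8 11 6 12 9 19 15 10 14 18
j=9: 15≤18, i=8, swap(8,9) ⇒ 17 4 13 8 11 6 12 9 15 19 10 14 18
j=10: 10≤18, i=9, swap(9,10) ⇒ 17 4 13 8 11 6 12 9 15 10 19 14 18
j=11: 14≤18, i=10, swap(10,11) ⇒ 17 4 13 8 11 6 12 9 15 10 14 19 18
swap(11,12) ⇒ 17 4 13 8 11 6 12 9 15 10 14 18 19; return 11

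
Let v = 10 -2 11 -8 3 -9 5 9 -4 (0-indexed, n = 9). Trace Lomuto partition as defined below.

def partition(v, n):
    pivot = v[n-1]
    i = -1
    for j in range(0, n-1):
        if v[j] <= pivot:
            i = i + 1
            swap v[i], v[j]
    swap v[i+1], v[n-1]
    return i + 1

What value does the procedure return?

pivot = v[8] = -4; i = -1
j=0: v[0]=10 > -4 → no swap
j=1: v[1]=-2 > -4 → no swap
j=2: v[2]=11 > -4 → no swap
j=3: v[3]=-8 ≤ -4 → i=0, swap v[0],v[3] → -8 -2 11 10 3 -9 5 9 -4
j=4: v[4]=3 > -4 → no swap
j=5: v[5]=-9 ≤ -4 → i=1, swap v[1],v[5] → -8 -9 11 10 3 -2 5 9 -4
j=6: v[6]=5 > -4 → no swap
j=7: v[7]=9 > -4 → no swap
final swap v[2],v[8] → -8 -9 -4 10 3 -2 5 9 11; return 2

2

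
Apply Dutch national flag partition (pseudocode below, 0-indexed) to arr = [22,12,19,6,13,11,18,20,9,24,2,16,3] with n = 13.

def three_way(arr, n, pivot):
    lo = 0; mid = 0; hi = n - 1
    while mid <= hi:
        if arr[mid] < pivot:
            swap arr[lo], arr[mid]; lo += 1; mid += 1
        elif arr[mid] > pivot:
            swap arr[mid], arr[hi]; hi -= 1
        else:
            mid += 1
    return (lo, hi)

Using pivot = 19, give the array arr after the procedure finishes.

lo=0 mid=0 hi=12
22>19: swap(0,12), hi=11 ⇒ [3,12,19,6,13,11,18,20,9,24,2,16,22]
3<19: swap(0,0), lo=1 mid=1 ⇒ [3,12,19,6,13,11,18,20,9,24,2,16,22]
12<19: swap(1,1), lo=2 mid=2 ⇒ [3,12,19,6,13,11,18,20,9,24,2,16,22]
19=19: mid=3
6<19: swap(2,3), lo=3 mid=4 ⇒ [3,12,6,19,13,11,18,20,9,24,2,16,22]
13<19: swap(3,4), lo=4 mid=5 ⇒ [3,12,6,13,19,11,18,20,9,24,2,16,22]
11<19: swap(4,5), lo=5 mid=6 ⇒ [3,12,6,13,11,19,18,20,9,24,2,16,22]
18<19: swap(5,6), lo=6 mid=7 ⇒ [3,12,6,13,11,18,19,20,9,24,2,16,22]
20>19: swap(7,11), hi=10 ⇒ [3,12,6,13,11,18,19,16,9,24,2,20,22]
16<19: swap(6,7), lo=7 mid=8 ⇒ [3,12,6,13,11,18,16,19,9,24,2,20,22]
9<19: swap(7,8), lo=8 mid=9 ⇒ [3,12,6,13,11,18,16,9,19,24,2,20,22]
24>19: swap(9,10), hi=9 ⇒ [3,12,6,13,11,18,16,9,19,2,24,20,22]
2<19: swap(8,9), lo=9 mid=10 ⇒ [3,12,6,13,11,18,16,9,2,19,24,20,22]
done. lo=9 hi=9; arr=[3,12,6,13,11,18,16,9,2,19,24,20,22]

[3,12,6,13,11,18,16,9,2,19,24,20,22]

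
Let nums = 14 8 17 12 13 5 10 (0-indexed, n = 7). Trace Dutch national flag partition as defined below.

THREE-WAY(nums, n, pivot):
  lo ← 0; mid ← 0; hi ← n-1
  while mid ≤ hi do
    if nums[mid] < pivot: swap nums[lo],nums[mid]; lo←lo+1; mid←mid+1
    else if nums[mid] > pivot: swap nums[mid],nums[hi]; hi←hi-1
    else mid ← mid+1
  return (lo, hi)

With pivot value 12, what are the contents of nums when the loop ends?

lo=0 mid=0 hi=6
14>12: swap(0,6), hi=5 ⇒ 10 8 17 12 13 5 14
10<12: swap(0,0), lo=1 mid=1 ⇒ 10 8 17 12 13 5 14
8<12: swap(1,1), lo=2 mid=2 ⇒ 10 8 17 12 13 5 14
17>12: swap(2,5), hi=4 ⇒ 10 8 5 12 13 17 14
5<12: swap(2,2), lo=3 mid=3 ⇒ 10 8 5 12 13 17 14
12=12: mid=4
13>12: swap(4,4), hi=3 ⇒ 10 8 5 12 13 17 14
done. lo=3 hi=3; nums=10 8 5 12 13 17 14

10 8 5 12 13 17 14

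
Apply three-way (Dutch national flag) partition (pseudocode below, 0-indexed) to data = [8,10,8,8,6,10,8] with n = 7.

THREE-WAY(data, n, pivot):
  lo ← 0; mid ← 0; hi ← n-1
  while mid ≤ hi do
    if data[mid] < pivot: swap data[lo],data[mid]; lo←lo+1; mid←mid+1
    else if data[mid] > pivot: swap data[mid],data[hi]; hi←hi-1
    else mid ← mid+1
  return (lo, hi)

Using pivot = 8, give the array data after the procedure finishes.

pivot = 8; lo=0, mid=0, hi=6
data[mid]=8=8: mid=1
data[mid]=10>8: swap data[1],data[6]; hi=5 → [8,8,8,8,6,10,10]
data[mid]=8=8: mid=2
data[mid]=8=8: mid=3
data[mid]=8=8: mid=4
data[mid]=6<8: swap data[0],data[4]; lo=1,mid=5 → [6,8,8,8,8,10,10]
data[mid]=10>8: swap data[5],data[5]; hi=4 → [6,8,8,8,8,10,10]
end: lo=1, hi=4; data = [6,8,8,8,8,10,10]

[6,8,8,8,8,10,10]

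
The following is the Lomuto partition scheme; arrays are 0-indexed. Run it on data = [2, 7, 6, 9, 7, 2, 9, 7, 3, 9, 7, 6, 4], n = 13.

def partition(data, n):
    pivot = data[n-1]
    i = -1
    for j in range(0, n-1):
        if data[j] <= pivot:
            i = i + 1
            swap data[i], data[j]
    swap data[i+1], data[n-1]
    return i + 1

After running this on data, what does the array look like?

[2, 2, 3, 4, 7, 7, 9, 7, 6, 9, 7, 6, 9]

pivot=4, i=-1
j=0: 2≤4, i=0, swap(0,0) ⇒ [2, 7, 6, 9, 7, 2, 9, 7, 3, 9, 7, 6, 4]
j=1: 7>4, skip
j=2: 6>4, skip
j=3: 9>4, skip
j=4: 7>4, skip
j=5: 2≤4, i=1, swap(1,5) ⇒ [2, 2, 6, 9, 7, 7, 9, 7, 3, 9, 7, 6, 4]
j=6: 9>4, skip
j=7: 7>4, skip
j=8: 3≤4, i=2, swap(2,8) ⇒ [2, 2, 3, 9, 7, 7, 9, 7, 6, 9, 7, 6, 4]
j=9: 9>4, skip
j=10: 7>4, skip
j=11: 6>4, skip
swap(3,12) ⇒ [2, 2, 3, 4, 7, 7, 9, 7, 6, 9, 7, 6, 9]; return 3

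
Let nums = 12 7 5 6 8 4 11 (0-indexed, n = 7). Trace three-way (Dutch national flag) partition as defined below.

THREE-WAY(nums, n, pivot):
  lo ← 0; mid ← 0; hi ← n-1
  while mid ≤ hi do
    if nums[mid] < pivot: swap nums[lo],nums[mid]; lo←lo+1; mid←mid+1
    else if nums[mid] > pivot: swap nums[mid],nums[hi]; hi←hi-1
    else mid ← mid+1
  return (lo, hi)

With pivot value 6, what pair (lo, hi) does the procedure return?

pivot = 6; lo=0, mid=0, hi=6
nums[mid]=12>6: swap nums[0],nums[6]; hi=5 → 11 7 5 6 8 4 12
nums[mid]=11>6: swap nums[0],nums[5]; hi=4 → 4 7 5 6 8 11 12
nums[mid]=4<6: swap nums[0],nums[0]; lo=1,mid=1 → 4 7 5 6 8 11 12
nums[mid]=7>6: swap nums[1],nums[4]; hi=3 → 4 8 5 6 7 11 12
nums[mid]=8>6: swap nums[1],nums[3]; hi=2 → 4 6 5 8 7 11 12
nums[mid]=6=6: mid=2
nums[mid]=5<6: swap nums[1],nums[2]; lo=2,mid=3 → 4 5 6 8 7 11 12
end: lo=2, hi=2; nums = 4 5 6 8 7 11 12

(2, 2)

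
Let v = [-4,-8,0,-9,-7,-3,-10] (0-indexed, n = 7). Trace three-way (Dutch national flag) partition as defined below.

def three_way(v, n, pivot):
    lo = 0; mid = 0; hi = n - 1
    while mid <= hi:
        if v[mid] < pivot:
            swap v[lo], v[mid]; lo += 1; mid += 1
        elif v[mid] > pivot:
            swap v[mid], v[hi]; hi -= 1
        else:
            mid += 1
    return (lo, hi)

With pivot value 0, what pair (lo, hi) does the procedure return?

lo=0 mid=0 hi=6
-4<0: swap(0,0), lo=1 mid=1 ⇒ [-4,-8,0,-9,-7,-3,-10]
-8<0: swap(1,1), lo=2 mid=2 ⇒ [-4,-8,0,-9,-7,-3,-10]
0=0: mid=3
-9<0: swap(2,3), lo=3 mid=4 ⇒ [-4,-8,-9,0,-7,-3,-10]
-7<0: swap(3,4), lo=4 mid=5 ⇒ [-4,-8,-9,-7,0,-3,-10]
-3<0: swap(4,5), lo=5 mid=6 ⇒ [-4,-8,-9,-7,-3,0,-10]
-10<0: swap(5,6), lo=6 mid=7 ⇒ [-4,-8,-9,-7,-3,-10,0]
done. lo=6 hi=6; v=[-4,-8,-9,-7,-3,-10,0]

(6, 6)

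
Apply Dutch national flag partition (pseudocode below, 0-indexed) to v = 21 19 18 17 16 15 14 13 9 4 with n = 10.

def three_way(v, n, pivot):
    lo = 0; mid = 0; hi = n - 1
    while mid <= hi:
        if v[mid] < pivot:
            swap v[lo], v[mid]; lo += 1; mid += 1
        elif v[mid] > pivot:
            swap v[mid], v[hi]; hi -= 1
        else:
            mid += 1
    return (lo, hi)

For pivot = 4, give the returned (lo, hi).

pivot = 4; lo=0, mid=0, hi=9
v[mid]=21>4: swap v[0],v[9]; hi=8 → 4 19 18 17 16 15 14 13 9 21
v[mid]=4=4: mid=1
v[mid]=19>4: swap v[1],v[8]; hi=7 → 4 9 18 17 16 15 14 13 19 21
v[mid]=9>4: swap v[1],v[7]; hi=6 → 4 13 18 17 16 15 14 9 19 21
v[mid]=13>4: swap v[1],v[6]; hi=5 → 4 14 18 17 16 15 13 9 19 21
v[mid]=14>4: swap v[1],v[5]; hi=4 → 4 15 18 17 16 14 13 9 19 21
v[mid]=15>4: swap v[1],v[4]; hi=3 → 4 16 18 17 15 14 13 9 19 21
v[mid]=16>4: swap v[1],v[3]; hi=2 → 4 17 18 16 15 14 13 9 19 21
v[mid]=17>4: swap v[1],v[2]; hi=1 → 4 18 17 16 15 14 13 9 19 21
v[mid]=18>4: swap v[1],v[1]; hi=0 → 4 18 17 16 15 14 13 9 19 21
end: lo=0, hi=0; v = 4 18 17 16 15 14 13 9 19 21

(0, 0)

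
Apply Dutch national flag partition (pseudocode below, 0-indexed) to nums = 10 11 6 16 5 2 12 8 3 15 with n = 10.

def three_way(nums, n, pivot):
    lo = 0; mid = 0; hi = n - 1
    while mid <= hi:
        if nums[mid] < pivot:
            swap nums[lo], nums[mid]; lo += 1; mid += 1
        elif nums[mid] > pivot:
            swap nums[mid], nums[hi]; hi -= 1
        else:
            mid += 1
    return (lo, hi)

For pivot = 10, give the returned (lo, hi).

pivot = 10; lo=0, mid=0, hi=9
nums[mid]=10=10: mid=1
nums[mid]=11>10: swap nums[1],nums[9]; hi=8 → 10 15 6 16 5 2 12 8 3 11
nums[mid]=15>10: swap nums[1],nums[8]; hi=7 → 10 3 6 16 5 2 12 8 15 11
nums[mid]=3<10: swap nums[0],nums[1]; lo=1,mid=2 → 3 10 6 16 5 2 12 8 15 11
nums[mid]=6<10: swap nums[1],nums[2]; lo=2,mid=3 → 3 6 10 16 5 2 12 8 15 11
nums[mid]=16>10: swap nums[3],nums[7]; hi=6 → 3 6 10 8 5 2 12 16 15 11
nums[mid]=8<10: swap nums[2],nums[3]; lo=3,mid=4 → 3 6 8 10 5 2 12 16 15 11
nums[mid]=5<10: swap nums[3],nums[4]; lo=4,mid=5 → 3 6 8 5 10 2 12 16 15 11
nums[mid]=2<10: swap nums[4],nums[5]; lo=5,mid=6 → 3 6 8 5 2 10 12 16 15 11
nums[mid]=12>10: swap nums[6],nums[6]; hi=5 → 3 6 8 5 2 10 12 16 15 11
end: lo=5, hi=5; nums = 3 6 8 5 2 10 12 16 15 11

(5, 5)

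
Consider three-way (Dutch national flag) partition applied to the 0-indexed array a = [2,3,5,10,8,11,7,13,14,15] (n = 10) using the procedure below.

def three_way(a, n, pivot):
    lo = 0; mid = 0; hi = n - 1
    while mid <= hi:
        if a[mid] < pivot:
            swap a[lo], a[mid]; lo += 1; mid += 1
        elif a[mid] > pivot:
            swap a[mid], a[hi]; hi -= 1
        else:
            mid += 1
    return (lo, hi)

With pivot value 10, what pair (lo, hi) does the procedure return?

lo=0 mid=0 hi=9
2<10: swap(0,0), lo=1 mid=1 ⇒ [2,3,5,10,8,11,7,13,14,15]
3<10: swap(1,1), lo=2 mid=2 ⇒ [2,3,5,10,8,11,7,13,14,15]
5<10: swap(2,2), lo=3 mid=3 ⇒ [2,3,5,10,8,11,7,13,14,15]
10=10: mid=4
8<10: swap(3,4), lo=4 mid=5 ⇒ [2,3,5,8,10,11,7,13,14,15]
11>10: swap(5,9), hi=8 ⇒ [2,3,5,8,10,15,7,13,14,11]
15>10: swap(5,8), hi=7 ⇒ [2,3,5,8,10,14,7,13,15,11]
14>10: swap(5,7), hi=6 ⇒ [2,3,5,8,10,13,7,14,15,11]
13>10: swap(5,6), hi=5 ⇒ [2,3,5,8,10,7,13,14,15,11]
7<10: swap(4,5), lo=5 mid=6 ⇒ [2,3,5,8,7,10,13,14,15,11]
done. lo=5 hi=5; a=[2,3,5,8,7,10,13,14,15,11]

(5, 5)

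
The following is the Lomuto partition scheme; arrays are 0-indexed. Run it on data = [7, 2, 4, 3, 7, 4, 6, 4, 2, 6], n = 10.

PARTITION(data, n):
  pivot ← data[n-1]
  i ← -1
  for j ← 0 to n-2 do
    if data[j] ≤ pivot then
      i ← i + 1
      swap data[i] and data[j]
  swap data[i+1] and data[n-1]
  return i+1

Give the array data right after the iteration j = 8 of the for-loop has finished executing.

pivot = data[9] = 6; i = -1
j=0: data[0]=7 > 6 → no swap
j=1: data[1]=2 ≤ 6 → i=0, swap data[0],data[1] → [2, 7, 4, 3, 7, 4, 6, 4, 2, 6]
j=2: data[2]=4 ≤ 6 → i=1, swap data[1],data[2] → [2, 4, 7, 3, 7, 4, 6, 4, 2, 6]
j=3: data[3]=3 ≤ 6 → i=2, swap data[2],data[3] → [2, 4, 3, 7, 7, 4, 6, 4, 2, 6]
j=4: data[4]=7 > 6 → no swap
j=5: data[5]=4 ≤ 6 → i=3, swap data[3],data[5] → [2, 4, 3, 4, 7, 7, 6, 4, 2, 6]
j=6: data[6]=6 ≤ 6 → i=4, swap data[4],data[6] → [2, 4, 3, 4, 6, 7, 7, 4, 2, 6]
j=7: data[7]=4 ≤ 6 → i=5, swap data[5],data[7] → [2, 4, 3, 4, 6, 4, 7, 7, 2, 6]
j=8: data[8]=2 ≤ 6 → i=6, swap data[6],data[8] → [2, 4, 3, 4, 6, 4, 2, 7, 7, 6]
(after j=8) data = [2, 4, 3, 4, 6, 4, 2, 7, 7, 6]

[2, 4, 3, 4, 6, 4, 2, 7, 7, 6]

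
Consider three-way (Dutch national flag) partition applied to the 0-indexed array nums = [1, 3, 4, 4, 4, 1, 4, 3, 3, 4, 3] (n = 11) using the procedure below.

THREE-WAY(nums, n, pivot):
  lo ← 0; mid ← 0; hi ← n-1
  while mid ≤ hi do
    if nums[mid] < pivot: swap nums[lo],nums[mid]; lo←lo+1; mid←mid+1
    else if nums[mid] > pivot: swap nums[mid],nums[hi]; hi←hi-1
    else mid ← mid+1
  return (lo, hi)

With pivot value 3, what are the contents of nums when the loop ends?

pivot = 3; lo=0, mid=0, hi=10
nums[mid]=1<3: swap nums[0],nums[0]; lo=1,mid=1 → [1, 3, 4, 4, 4, 1, 4, 3, 3, 4, 3]
nums[mid]=3=3: mid=2
nums[mid]=4>3: swap nums[2],nums[10]; hi=9 → [1, 3, 3, 4, 4, 1, 4, 3, 3, 4, 4]
nums[mid]=3=3: mid=3
nums[mid]=4>3: swap nums[3],nums[9]; hi=8 → [1, 3, 3, 4, 4, 1, 4, 3, 3, 4, 4]
nums[mid]=4>3: swap nums[3],nums[8]; hi=7 → [1, 3, 3, 3, 4, 1, 4, 3, 4, 4, 4]
nums[mid]=3=3: mid=4
nums[mid]=4>3: swap nums[4],nums[7]; hi=6 → [1, 3, 3, 3, 3, 1, 4, 4, 4, 4, 4]
nums[mid]=3=3: mid=5
nums[mid]=1<3: swap nums[1],nums[5]; lo=2,mid=6 → [1, 1, 3, 3, 3, 3, 4, 4, 4, 4, 4]
nums[mid]=4>3: swap nums[6],nums[6]; hi=5 → [1, 1, 3, 3, 3, 3, 4, 4, 4, 4, 4]
end: lo=2, hi=5; nums = [1, 1, 3, 3, 3, 3, 4, 4, 4, 4, 4]

[1, 1, 3, 3, 3, 3, 4, 4, 4, 4, 4]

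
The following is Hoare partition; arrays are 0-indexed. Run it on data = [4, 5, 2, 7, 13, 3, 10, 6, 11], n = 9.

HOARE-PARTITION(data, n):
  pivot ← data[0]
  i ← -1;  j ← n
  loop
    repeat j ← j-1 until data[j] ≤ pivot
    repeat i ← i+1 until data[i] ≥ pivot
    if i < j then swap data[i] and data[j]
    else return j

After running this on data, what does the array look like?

[3, 2, 5, 7, 13, 4, 10, 6, 11]

pivot = data[0] = 4; i = -1, j = 9
j→5 (data[5]=3≤4), i→0 (data[0]=4≥4); i<j, swap → [3, 5, 2, 7, 13, 4, 10, 6, 11]
j→2 (data[2]=2≤4), i→1 (data[1]=5≥4); i<j, swap → [3, 2, 5, 7, 13, 4, 10, 6, 11]
j→1, i→2; i≥j, return j=1. data = [3, 2, 5, 7, 13, 4, 10, 6, 11]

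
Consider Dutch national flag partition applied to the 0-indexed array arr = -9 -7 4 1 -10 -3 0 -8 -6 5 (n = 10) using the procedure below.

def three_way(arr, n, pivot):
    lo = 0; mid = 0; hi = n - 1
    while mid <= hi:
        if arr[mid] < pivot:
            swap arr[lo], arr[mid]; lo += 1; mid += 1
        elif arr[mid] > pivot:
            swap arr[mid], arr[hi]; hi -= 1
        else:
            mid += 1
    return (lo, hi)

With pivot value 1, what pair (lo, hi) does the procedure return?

(7, 7)

pivot = 1; lo=0, mid=0, hi=9
arr[mid]=-9<1: swap arr[0],arr[0]; lo=1,mid=1 → -9 -7 4 1 -10 -3 0 -8 -6 5
arr[mid]=-7<1: swap arr[1],arr[1]; lo=2,mid=2 → -9 -7 4 1 -10 -3 0 -8 -6 5
arr[mid]=4>1: swap arr[2],arr[9]; hi=8 → -9 -7 5 1 -10 -3 0 -8 -6 4
arr[mid]=5>1: swap arr[2],arr[8]; hi=7 → -9 -7 -6 1 -10 -3 0 -8 5 4
arr[mid]=-6<1: swap arr[2],arr[2]; lo=3,mid=3 → -9 -7 -6 1 -10 -3 0 -8 5 4
arr[mid]=1=1: mid=4
arr[mid]=-10<1: swap arr[3],arr[4]; lo=4,mid=5 → -9 -7 -6 -10 1 -3 0 -8 5 4
arr[mid]=-3<1: swap arr[4],arr[5]; lo=5,mid=6 → -9 -7 -6 -10 -3 1 0 -8 5 4
arr[mid]=0<1: swap arr[5],arr[6]; lo=6,mid=7 → -9 -7 -6 -10 -3 0 1 -8 5 4
arr[mid]=-8<1: swap arr[6],arr[7]; lo=7,mid=8 → -9 -7 -6 -10 -3 0 -8 1 5 4
end: lo=7, hi=7; arr = -9 -7 -6 -10 -3 0 -8 1 5 4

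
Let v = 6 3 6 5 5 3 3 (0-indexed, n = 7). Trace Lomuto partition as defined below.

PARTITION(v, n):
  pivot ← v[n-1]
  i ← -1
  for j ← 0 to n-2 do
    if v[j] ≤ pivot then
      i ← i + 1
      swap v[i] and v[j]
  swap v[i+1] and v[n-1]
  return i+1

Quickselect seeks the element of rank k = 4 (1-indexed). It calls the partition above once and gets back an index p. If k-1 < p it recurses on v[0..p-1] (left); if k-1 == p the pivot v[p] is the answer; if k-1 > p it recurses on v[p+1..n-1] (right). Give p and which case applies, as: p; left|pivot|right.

pivot=3, i=-1
j=0: 6>3, skip
j=1: 3≤3, i=0, swap(0,1) ⇒ 3 6 6 5 5 3 3
j=2: 6>3, skip
j=3: 5>3, skip
j=4: 5>3, skip
j=5: 3≤3, i=1, swap(1,5) ⇒ 3 3 6 5 5 6 3
swap(2,6) ⇒ 3 3 3 5 5 6 6; return 2
p = 2; k-1 = 3 > 2 ⇒ right

2; right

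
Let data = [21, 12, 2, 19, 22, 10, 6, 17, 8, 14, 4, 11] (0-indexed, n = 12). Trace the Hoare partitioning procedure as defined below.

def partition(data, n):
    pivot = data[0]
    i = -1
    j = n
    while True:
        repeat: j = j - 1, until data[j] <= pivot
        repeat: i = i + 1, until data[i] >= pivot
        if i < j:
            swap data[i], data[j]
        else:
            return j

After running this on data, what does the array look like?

[11, 12, 2, 19, 4, 10, 6, 17, 8, 14, 22, 21]

pivot = data[0] = 21; i = -1, j = 12
j→11 (data[11]=11≤21), i→0 (data[0]=21≥21); i<j, swap → [11, 12, 2, 19, 22, 10, 6, 17, 8, 14, 4, 21]
j→10 (data[10]=4≤21), i→4 (data[4]=22≥21); i<j, swap → [11, 12, 2, 19, 4, 10, 6, 17, 8, 14, 22, 21]
j→9, i→10; i≥j, return j=9. data = [11, 12, 2, 19, 4, 10, 6, 17, 8, 14, 22, 21]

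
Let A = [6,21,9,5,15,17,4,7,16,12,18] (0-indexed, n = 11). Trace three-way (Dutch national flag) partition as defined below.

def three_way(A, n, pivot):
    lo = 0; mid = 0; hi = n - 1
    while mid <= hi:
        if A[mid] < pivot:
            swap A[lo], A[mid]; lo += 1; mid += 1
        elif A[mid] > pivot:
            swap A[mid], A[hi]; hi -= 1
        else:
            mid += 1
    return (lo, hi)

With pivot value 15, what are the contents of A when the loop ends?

lo=0 mid=0 hi=10
6<15: swap(0,0), lo=1 mid=1 ⇒ [6,21,9,5,15,17,4,7,16,12,18]
21>15: swap(1,10), hi=9 ⇒ [6,18,9,5,15,17,4,7,16,12,21]
18>15: swap(1,9), hi=8 ⇒ [6,12,9,5,15,17,4,7,16,18,21]
12<15: swap(1,1), lo=2 mid=2 ⇒ [6,12,9,5,15,17,4,7,16,18,21]
9<15: swap(2,2), lo=3 mid=3 ⇒ [6,12,9,5,15,17,4,7,16,18,21]
5<15: swap(3,3), lo=4 mid=4 ⇒ [6,12,9,5,15,17,4,7,16,18,21]
15=15: mid=5
17>15: swap(5,8), hi=7 ⇒ [6,12,9,5,15,16,4,7,17,18,21]
16>15: swap(5,7), hi=6 ⇒ [6,12,9,5,15,7,4,16,17,18,21]
7<15: swap(4,5), lo=5 mid=6 ⇒ [6,12,9,5,7,15,4,16,17,18,21]
4<15: swap(5,6), lo=6 mid=7 ⇒ [6,12,9,5,7,4,15,16,17,18,21]
done. lo=6 hi=6; A=[6,12,9,5,7,4,15,16,17,18,21]

[6,12,9,5,7,4,15,16,17,18,21]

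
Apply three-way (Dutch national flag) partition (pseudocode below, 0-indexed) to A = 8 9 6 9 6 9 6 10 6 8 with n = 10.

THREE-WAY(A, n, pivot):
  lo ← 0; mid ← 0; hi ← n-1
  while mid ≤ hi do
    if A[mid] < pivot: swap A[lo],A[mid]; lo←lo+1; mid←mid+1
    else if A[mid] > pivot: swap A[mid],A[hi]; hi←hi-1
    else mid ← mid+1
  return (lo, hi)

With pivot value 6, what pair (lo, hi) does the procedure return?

(0, 3)

pivot = 6; lo=0, mid=0, hi=9
A[mid]=8>6: swap A[0],A[9]; hi=8 → 8 9 6 9 6 9 6 10 6 8
A[mid]=8>6: swap A[0],A[8]; hi=7 → 6 9 6 9 6 9 6 10 8 8
A[mid]=6=6: mid=1
A[mid]=9>6: swap A[1],A[7]; hi=6 → 6 10 6 9 6 9 6 9 8 8
A[mid]=10>6: swap A[1],A[6]; hi=5 → 6 6 6 9 6 9 10 9 8 8
A[mid]=6=6: mid=2
A[mid]=6=6: mid=3
A[mid]=9>6: swap A[3],A[5]; hi=4 → 6 6 6 9 6 9 10 9 8 8
A[mid]=9>6: swap A[3],A[4]; hi=3 → 6 6 6 6 9 9 10 9 8 8
A[mid]=6=6: mid=4
end: lo=0, hi=3; A = 6 6 6 6 9 9 10 9 8 8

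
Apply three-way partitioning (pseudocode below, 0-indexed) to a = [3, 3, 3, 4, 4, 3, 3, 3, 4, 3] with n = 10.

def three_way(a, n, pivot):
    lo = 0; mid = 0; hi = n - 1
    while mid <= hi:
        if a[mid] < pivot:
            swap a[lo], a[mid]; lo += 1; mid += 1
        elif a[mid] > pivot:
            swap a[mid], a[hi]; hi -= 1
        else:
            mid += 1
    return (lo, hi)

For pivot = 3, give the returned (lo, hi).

(0, 6)

pivot = 3; lo=0, mid=0, hi=9
a[mid]=3=3: mid=1
a[mid]=3=3: mid=2
a[mid]=3=3: mid=3
a[mid]=4>3: swap a[3],a[9]; hi=8 → [3, 3, 3, 3, 4, 3, 3, 3, 4, 4]
a[mid]=3=3: mid=4
a[mid]=4>3: swap a[4],a[8]; hi=7 → [3, 3, 3, 3, 4, 3, 3, 3, 4, 4]
a[mid]=4>3: swap a[4],a[7]; hi=6 → [3, 3, 3, 3, 3, 3, 3, 4, 4, 4]
a[mid]=3=3: mid=5
a[mid]=3=3: mid=6
a[mid]=3=3: mid=7
end: lo=0, hi=6; a = [3, 3, 3, 3, 3, 3, 3, 4, 4, 4]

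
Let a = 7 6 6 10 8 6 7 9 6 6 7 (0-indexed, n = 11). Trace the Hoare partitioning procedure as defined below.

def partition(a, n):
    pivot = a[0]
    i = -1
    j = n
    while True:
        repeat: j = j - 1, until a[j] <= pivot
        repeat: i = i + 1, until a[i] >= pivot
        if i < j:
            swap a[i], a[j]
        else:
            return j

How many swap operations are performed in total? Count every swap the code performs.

3

pivot = a[0] = 7; i = -1, j = 11
j→10 (a[10]=7≤7), i→0 (a[0]=7≥7); i<j, swap → 7 6 6 10 8 6 7 9 6 6 7
j→9 (a[9]=6≤7), i→3 (a[3]=10≥7); i<j, swap → 7 6 6 6 8 6 7 9 6 10 7
j→8 (a[8]=6≤7), i→4 (a[4]=8≥7); i<j, swap → 7 6 6 6 6 6 7 9 8 10 7
j→6, i→6; i≥j, return j=6. a = 7 6 6 6 6 6 7 9 8 10 7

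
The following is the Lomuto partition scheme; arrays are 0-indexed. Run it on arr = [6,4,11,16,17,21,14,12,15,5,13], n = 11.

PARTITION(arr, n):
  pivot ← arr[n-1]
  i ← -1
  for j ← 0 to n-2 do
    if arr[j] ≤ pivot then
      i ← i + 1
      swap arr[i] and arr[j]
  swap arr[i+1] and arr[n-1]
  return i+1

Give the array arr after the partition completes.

pivot=13, i=-1
j=0: 6≤13, i=0, swap(0,0) ⇒ [6,4,11,16,17,21,14,12,15,5,13]
j=1: 4≤13, i=1, swap(1,1) ⇒ [6,4,11,16,17,21,14,12,15,5,13]
j=2: 11≤13, i=2, swap(2,2) ⇒ [6,4,11,16,17,21,14,12,15,5,13]
j=3: 16>13, skip
j=4: 17>13, skip
j=5: 21>13, skip
j=6: 14>13, skip
j=7: 12≤13, i=3, swap(3,7) ⇒ [6,4,11,12,17,21,14,16,15,5,13]
j=8: 15>13, skip
j=9: 5≤13, i=4, swap(4,9) ⇒ [6,4,11,12,5,21,14,16,15,17,13]
swap(5,10) ⇒ [6,4,11,12,5,13,14,16,15,17,21]; return 5

[6,4,11,12,5,13,14,16,15,17,21]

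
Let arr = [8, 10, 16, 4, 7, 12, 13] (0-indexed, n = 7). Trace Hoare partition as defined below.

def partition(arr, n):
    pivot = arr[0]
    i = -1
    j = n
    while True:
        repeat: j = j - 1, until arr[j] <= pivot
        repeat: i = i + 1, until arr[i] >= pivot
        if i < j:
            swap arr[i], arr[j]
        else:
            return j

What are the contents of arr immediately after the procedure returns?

pivot = arr[0] = 8; i = -1, j = 7
j→4 (arr[4]=7≤8), i→0 (arr[0]=8≥8); i<j, swap → [7, 10, 16, 4, 8, 12, 13]
j→3 (arr[3]=4≤8), i→1 (arr[1]=10≥8); i<j, swap → [7, 4, 16, 10, 8, 12, 13]
j→1, i→2; i≥j, return j=1. arr = [7, 4, 16, 10, 8, 12, 13]

[7, 4, 16, 10, 8, 12, 13]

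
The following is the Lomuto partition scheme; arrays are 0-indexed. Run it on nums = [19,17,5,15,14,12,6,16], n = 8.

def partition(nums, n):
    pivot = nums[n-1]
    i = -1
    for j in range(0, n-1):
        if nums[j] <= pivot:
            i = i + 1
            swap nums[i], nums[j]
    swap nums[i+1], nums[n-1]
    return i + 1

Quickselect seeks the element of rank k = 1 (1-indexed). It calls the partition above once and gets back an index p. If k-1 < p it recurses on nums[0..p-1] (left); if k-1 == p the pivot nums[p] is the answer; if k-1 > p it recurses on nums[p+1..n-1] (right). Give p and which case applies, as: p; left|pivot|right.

pivot=16, i=-1
j=0: 19>16, skip
j=1: 17>16, skip
j=2: 5≤16, i=0, swap(0,2) ⇒ [5,17,19,15,14,12,6,16]
j=3: 15≤16, i=1, swap(1,3) ⇒ [5,15,19,17,14,12,6,16]
j=4: 14≤16, i=2, swap(2,4) ⇒ [5,15,14,17,19,12,6,16]
j=5: 12≤16, i=3, swap(3,5) ⇒ [5,15,14,12,19,17,6,16]
j=6: 6≤16, i=4, swap(4,6) ⇒ [5,15,14,12,6,17,19,16]
swap(5,7) ⇒ [5,15,14,12,6,16,19,17]; return 5
p = 5; k-1 = 0 < 5 ⇒ left

5; left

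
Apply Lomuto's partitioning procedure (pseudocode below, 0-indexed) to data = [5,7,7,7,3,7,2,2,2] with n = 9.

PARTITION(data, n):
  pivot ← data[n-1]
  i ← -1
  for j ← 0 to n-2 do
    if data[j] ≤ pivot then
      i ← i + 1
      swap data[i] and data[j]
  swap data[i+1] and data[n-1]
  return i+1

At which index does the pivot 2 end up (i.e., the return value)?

2

pivot=2, i=-1
j=0: 5>2, skip
j=1: 7>2, skip
j=2: 7>2, skip
j=3: 7>2, skip
j=4: 3>2, skip
j=5: 7>2, skip
j=6: 2≤2, i=0, swap(0,6) ⇒ [2,7,7,7,3,7,5,2,2]
j=7: 2≤2, i=1, swap(1,7) ⇒ [2,2,7,7,3,7,5,7,2]
swap(2,8) ⇒ [2,2,2,7,3,7,5,7,7]; return 2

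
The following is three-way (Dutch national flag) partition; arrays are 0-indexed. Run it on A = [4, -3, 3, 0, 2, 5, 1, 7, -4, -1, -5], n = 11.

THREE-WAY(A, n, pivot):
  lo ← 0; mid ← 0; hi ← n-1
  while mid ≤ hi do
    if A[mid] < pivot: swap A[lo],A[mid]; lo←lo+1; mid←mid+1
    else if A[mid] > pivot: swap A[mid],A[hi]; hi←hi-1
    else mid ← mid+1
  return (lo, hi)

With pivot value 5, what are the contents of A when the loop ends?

lo=0 mid=0 hi=10
4<5: swap(0,0), lo=1 mid=1 ⇒ [4, -3, 3, 0, 2, 5, 1, 7, -4, -1, -5]
-3<5: swap(1,1), lo=2 mid=2 ⇒ [4, -3, 3, 0, 2, 5, 1, 7, -4, -1, -5]
3<5: swap(2,2), lo=3 mid=3 ⇒ [4, -3, 3, 0, 2, 5, 1, 7, -4, -1, -5]
0<5: swap(3,3), lo=4 mid=4 ⇒ [4, -3, 3, 0, 2, 5, 1, 7, -4, -1, -5]
2<5: swap(4,4), lo=5 mid=5 ⇒ [4, -3, 3, 0, 2, 5, 1, 7, -4, -1, -5]
5=5: mid=6
1<5: swap(5,6), lo=6 mid=7 ⇒ [4, -3, 3, 0, 2, 1, 5, 7, -4, -1, -5]
7>5: swap(7,10), hi=9 ⇒ [4, -3, 3, 0, 2, 1, 5, -5, -4, -1, 7]
-5<5: swap(6,7), lo=7 mid=8 ⇒ [4, -3, 3, 0, 2, 1, -5, 5, -4, -1, 7]
-4<5: swap(7,8), lo=8 mid=9 ⇒ [4, -3, 3, 0, 2, 1, -5, -4, 5, -1, 7]
-1<5: swap(8,9), lo=9 mid=10 ⇒ [4, -3, 3, 0, 2, 1, -5, -4, -1, 5, 7]
done. lo=9 hi=9; A=[4, -3, 3, 0, 2, 1, -5, -4, -1, 5, 7]

[4, -3, 3, 0, 2, 1, -5, -4, -1, 5, 7]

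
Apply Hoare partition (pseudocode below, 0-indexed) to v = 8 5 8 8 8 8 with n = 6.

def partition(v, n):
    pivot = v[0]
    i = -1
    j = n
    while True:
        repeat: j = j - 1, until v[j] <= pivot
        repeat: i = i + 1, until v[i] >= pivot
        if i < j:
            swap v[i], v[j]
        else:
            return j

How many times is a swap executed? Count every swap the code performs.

2

pivot=8
j stops at 5 (8), i stops at 0 (8); swap ⇒ 8 5 8 8 8 8
j stops at 4 (8), i stops at 2 (8); swap ⇒ 8 5 8 8 8 8
j stops at 3, i stops at 3; i≥j ⇒ return 3. v=8 5 8 8 8 8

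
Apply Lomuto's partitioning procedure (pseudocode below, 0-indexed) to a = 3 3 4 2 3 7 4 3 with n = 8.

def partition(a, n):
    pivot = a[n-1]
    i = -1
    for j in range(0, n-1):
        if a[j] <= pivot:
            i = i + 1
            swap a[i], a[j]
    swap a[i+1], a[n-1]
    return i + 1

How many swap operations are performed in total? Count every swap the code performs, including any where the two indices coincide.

5

pivot = a[7] = 3; i = -1
j=0: a[0]=3 ≤ 3 → i=0, swap a[0],a[0] (no change) → 3 3 4 2 3 7 4 3
j=1: a[1]=3 ≤ 3 → i=1, swap a[1],a[1] (no change) → 3 3 4 2 3 7 4 3
j=2: a[2]=4 > 3 → no swap
j=3: a[3]=2 ≤ 3 → i=2, swap a[2],a[3] → 3 3 2 4 3 7 4 3
j=4: a[4]=3 ≤ 3 → i=3, swap a[3],a[4] → 3 3 2 3 4 7 4 3
j=5: a[5]=7 > 3 → no swap
j=6: a[6]=4 > 3 → no swap
final swap a[4],a[7] → 3 3 2 3 3 7 4 4; return 4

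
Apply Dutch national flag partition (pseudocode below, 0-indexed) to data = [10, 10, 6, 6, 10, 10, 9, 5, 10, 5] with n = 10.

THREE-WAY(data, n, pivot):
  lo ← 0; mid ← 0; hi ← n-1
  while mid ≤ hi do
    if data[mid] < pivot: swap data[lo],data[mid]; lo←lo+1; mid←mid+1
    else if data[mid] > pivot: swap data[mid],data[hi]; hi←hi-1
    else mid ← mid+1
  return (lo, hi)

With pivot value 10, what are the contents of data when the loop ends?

[6, 6, 9, 5, 5, 10, 10, 10, 10, 10]

lo=0 mid=0 hi=9
10=10: mid=1
10=10: mid=2
6<10: swap(0,2), lo=1 mid=3 ⇒ [6, 10, 10, 6, 10, 10, 9, 5, 10, 5]
6<10: swap(1,3), lo=2 mid=4 ⇒ [6, 6, 10, 10, 10, 10, 9, 5, 10, 5]
10=10: mid=5
10=10: mid=6
9<10: swap(2,6), lo=3 mid=7 ⇒ [6, 6, 9, 10, 10, 10, 10, 5, 10, 5]
5<10: swap(3,7), lo=4 mid=8 ⇒ [6, 6, 9, 5, 10, 10, 10, 10, 10, 5]
10=10: mid=9
5<10: swap(4,9), lo=5 mid=10 ⇒ [6, 6, 9, 5, 5, 10, 10, 10, 10, 10]
done. lo=5 hi=9; data=[6, 6, 9, 5, 5, 10, 10, 10, 10, 10]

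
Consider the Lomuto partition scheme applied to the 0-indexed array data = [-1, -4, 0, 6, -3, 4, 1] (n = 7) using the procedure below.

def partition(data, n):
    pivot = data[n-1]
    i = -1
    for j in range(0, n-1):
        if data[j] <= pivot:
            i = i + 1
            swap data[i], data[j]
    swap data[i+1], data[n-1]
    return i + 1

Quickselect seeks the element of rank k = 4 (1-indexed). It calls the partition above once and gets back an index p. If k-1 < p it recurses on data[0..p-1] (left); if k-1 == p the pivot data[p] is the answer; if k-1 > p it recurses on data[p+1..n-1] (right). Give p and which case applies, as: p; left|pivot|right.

pivot = data[6] = 1; i = -1
j=0: data[0]=-1 ≤ 1 → i=0, swap data[0],data[0] (no change) → [-1, -4, 0, 6, -3, 4, 1]
j=1: data[1]=-4 ≤ 1 → i=1, swap data[1],data[1] (no change) → [-1, -4, 0, 6, -3, 4, 1]
j=2: data[2]=0 ≤ 1 → i=2, swap data[2],data[2] (no change) → [-1, -4, 0, 6, -3, 4, 1]
j=3: data[3]=6 > 1 → no swap
j=4: data[4]=-3 ≤ 1 → i=3, swap data[3],data[4] → [-1, -4, 0, -3, 6, 4, 1]
j=5: data[5]=4 > 1 → no swap
final swap data[4],data[6] → [-1, -4, 0, -3, 1, 4, 6]; return 4
p = 4; k-1 = 3 < 4 ⇒ left

4; left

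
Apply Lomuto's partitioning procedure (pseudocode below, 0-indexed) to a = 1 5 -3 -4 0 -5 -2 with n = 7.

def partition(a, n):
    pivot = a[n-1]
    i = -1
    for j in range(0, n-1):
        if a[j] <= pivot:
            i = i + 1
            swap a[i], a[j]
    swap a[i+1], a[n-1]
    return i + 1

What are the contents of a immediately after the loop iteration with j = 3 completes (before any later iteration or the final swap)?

pivot=-2, i=-1
j=0: 1>-2, skip
j=1: 5>-2, skip
j=2: -3≤-2, i=0, swap(0,2) ⇒ -3 5 1 -4 0 -5 -2
j=3: -4≤-2, i=1, swap(1,3) ⇒ -3 -4 1 5 0 -5 -2
(after j=3) a = -3 -4 1 5 0 -5 -2

-3 -4 1 5 0 -5 -2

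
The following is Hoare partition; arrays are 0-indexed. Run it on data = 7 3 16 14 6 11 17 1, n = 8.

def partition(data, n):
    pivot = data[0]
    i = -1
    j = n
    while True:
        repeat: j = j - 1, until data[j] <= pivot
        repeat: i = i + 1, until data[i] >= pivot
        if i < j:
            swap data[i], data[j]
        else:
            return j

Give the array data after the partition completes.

pivot=7
j stops at 7 (1), i stops at 0 (7); swap ⇒ 1 3 16 14 6 11 17 7
j stops at 4 (6), i stops at 2 (16); swap ⇒ 1 3 6 14 16 11 17 7
j stops at 2, i stops at 3; i≥j ⇒ return 2. data=1 3 6 14 16 11 17 7

1 3 6 14 16 11 17 7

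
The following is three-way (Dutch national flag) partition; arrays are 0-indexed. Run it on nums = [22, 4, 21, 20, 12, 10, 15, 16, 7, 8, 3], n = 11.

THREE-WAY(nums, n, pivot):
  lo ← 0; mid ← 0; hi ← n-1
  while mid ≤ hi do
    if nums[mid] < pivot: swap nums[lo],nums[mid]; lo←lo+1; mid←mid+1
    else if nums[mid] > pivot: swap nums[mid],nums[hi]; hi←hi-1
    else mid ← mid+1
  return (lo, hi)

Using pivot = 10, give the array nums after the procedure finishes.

lo=0 mid=0 hi=10
22>10: swap(0,10), hi=9 ⇒ [3, 4, 21, 20, 12, 10, 15, 16, 7, 8, 22]
3<10: swap(0,0), lo=1 mid=1 ⇒ [3, 4, 21, 20, 12, 10, 15, 16, 7, 8, 22]
4<10: swap(1,1), lo=2 mid=2 ⇒ [3, 4, 21, 20, 12, 10, 15, 16, 7, 8, 22]
21>10: swap(2,9), hi=8 ⇒ [3, 4, 8, 20, 12, 10, 15, 16, 7, 21, 22]
8<10: swap(2,2), lo=3 mid=3 ⇒ [3, 4, 8, 20, 12, 10, 15, 16, 7, 21, 22]
20>10: swap(3,8), hi=7 ⇒ [3, 4, 8, 7, 12, 10, 15, 16, 20, 21, 22]
7<10: swap(3,3), lo=4 mid=4 ⇒ [3, 4, 8, 7, 12, 10, 15, 16, 20, 21, 22]
12>10: swap(4,7), hi=6 ⇒ [3, 4, 8, 7, 16, 10, 15, 12, 20, 21, 22]
16>10: swap(4,6), hi=5 ⇒ [3, 4, 8, 7, 15, 10, 16, 12, 20, 21, 22]
15>10: swap(4,5), hi=4 ⇒ [3, 4, 8, 7, 10, 15, 16, 12, 20, 21, 22]
10=10: mid=5
done. lo=4 hi=4; nums=[3, 4, 8, 7, 10, 15, 16, 12, 20, 21, 22]

[3, 4, 8, 7, 10, 15, 16, 12, 20, 21, 22]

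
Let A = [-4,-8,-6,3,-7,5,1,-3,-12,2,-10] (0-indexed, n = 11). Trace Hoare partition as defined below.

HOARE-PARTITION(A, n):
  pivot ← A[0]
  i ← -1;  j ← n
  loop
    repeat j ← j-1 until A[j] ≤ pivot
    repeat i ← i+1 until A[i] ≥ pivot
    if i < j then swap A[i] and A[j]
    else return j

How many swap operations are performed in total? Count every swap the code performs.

pivot = A[0] = -4; i = -1, j = 11
j→10 (A[10]=-10≤-4), i→0 (A[0]=-4≥-4); i<j, swap → [-10,-8,-6,3,-7,5,1,-3,-12,2,-4]
j→8 (A[8]=-12≤-4), i→3 (A[3]=3≥-4); i<j, swap → [-10,-8,-6,-12,-7,5,1,-3,3,2,-4]
j→4, i→5; i≥j, return j=4. A = [-10,-8,-6,-12,-7,5,1,-3,3,2,-4]

2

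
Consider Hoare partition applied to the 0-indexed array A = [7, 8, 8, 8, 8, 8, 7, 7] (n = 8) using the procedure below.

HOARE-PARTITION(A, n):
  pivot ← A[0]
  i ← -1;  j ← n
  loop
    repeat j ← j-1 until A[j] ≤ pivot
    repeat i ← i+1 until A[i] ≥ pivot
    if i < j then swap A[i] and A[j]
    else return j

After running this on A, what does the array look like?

pivot = A[0] = 7; i = -1, j = 8
j→7 (A[7]=7≤7), i→0 (A[0]=7≥7); i<j, swap → [7, 8, 8, 8, 8, 8, 7, 7]
j→6 (A[6]=7≤7), i→1 (A[1]=8≥7); i<j, swap → [7, 7, 8, 8, 8, 8, 8, 7]
j→1, i→2; i≥j, return j=1. A = [7, 7, 8, 8, 8, 8, 8, 7]

[7, 7, 8, 8, 8, 8, 8, 7]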